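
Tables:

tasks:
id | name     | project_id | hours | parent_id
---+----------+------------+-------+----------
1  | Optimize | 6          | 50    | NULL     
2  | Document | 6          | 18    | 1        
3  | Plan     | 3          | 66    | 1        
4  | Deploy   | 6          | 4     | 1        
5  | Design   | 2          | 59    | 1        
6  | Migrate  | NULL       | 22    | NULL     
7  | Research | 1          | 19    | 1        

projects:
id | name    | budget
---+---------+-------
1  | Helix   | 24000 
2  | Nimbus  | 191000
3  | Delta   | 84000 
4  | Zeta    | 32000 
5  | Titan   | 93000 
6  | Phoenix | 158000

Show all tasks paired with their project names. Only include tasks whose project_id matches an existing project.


INNER JOIN keeps only tasks rows whose project_id matches an id in projects. Walk through each task:
  - task 1 (Optimize): project_id=6 -> matches Phoenix
  - task 2 (Document): project_id=6 -> matches Phoenix
  - task 3 (Plan): project_id=3 -> matches Delta
  - task 4 (Deploy): project_id=6 -> matches Phoenix
  - task 5 (Design): project_id=2 -> matches Nimbus
  - task 6 (Migrate): project_id=NULL, no match -> dropped
  - task 7 (Research): project_id=1 -> matches Helix
So 1 of 7 rows is dropped.

SQL:
SELECT a.name, b.name AS project
FROM tasks a
INNER JOIN projects b ON a.project_id = b.id

Result:
name     | project
---------+--------
Optimize | Phoenix
Document | Phoenix
Plan     | Delta  
Deploy   | Phoenix
Design   | Nimbus 
Research | Helix  


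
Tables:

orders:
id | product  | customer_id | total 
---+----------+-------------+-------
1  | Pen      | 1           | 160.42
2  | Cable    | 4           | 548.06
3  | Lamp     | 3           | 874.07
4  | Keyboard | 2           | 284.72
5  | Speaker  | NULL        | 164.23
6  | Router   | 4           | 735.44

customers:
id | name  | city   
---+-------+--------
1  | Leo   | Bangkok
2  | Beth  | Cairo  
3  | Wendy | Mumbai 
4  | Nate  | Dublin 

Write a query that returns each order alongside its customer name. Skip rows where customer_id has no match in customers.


INNER JOIN keeps only orders rows whose customer_id matches an id in customers. Walk through each order:
  - order 1 (Pen): customer_id=1 -> matches Leo
  - order 2 (Cable): customer_id=4 -> matches Nate
  - order 3 (Lamp): customer_id=3 -> matches Wendy
  - order 4 (Keyboard): customer_id=2 -> matches Beth
  - order 5 (Speaker): customer_id=NULL, no match -> dropped
  - order 6 (Router): customer_id=4 -> matches Nate
So 1 of 6 rows is dropped.

SQL:
SELECT a.product, b.name AS customer
FROM orders a
INNER JOIN customers b ON a.customer_id = b.id

Result:
product  | customer
---------+---------
Pen      | Leo     
Cable    | Nate    
Lamp     | Wendy   
Keyboard | Beth    
Router   | Nate    


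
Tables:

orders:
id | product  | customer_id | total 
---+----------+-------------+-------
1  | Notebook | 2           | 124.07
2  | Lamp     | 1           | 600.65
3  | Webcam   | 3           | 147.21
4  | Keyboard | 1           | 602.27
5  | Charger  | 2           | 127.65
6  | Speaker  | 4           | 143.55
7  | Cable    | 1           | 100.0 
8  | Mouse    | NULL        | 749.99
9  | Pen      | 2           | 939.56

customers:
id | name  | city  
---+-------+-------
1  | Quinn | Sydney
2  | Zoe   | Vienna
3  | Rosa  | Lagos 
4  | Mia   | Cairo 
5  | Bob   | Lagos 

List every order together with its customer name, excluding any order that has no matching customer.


INNER JOIN keeps only orders rows whose customer_id matches an id in customers. Walk through each order:
  - order 1 (Notebook): customer_id=2 -> matches Zoe
  - order 2 (Lamp): customer_id=1 -> matches Quinn
  - order 3 (Webcam): customer_id=3 -> matches Rosa
  - order 4 (Keyboard): customer_id=1 -> matches Quinn
  - order 5 (Charger): customer_id=2 -> matches Zoe
  - order 6 (Speaker): customer_id=4 -> matches Mia
  - order 7 (Cable): customer_id=1 -> matches Quinn
  - order 8 (Mouse): customer_id=NULL, no match -> dropped
  - order 9 (Pen): customer_id=2 -> matches Zoe
So 1 of 9 rows is dropped.

SQL:
SELECT a.product, b.name AS customer
FROM orders a
INNER JOIN customers b ON a.customer_id = b.id

Result:
product  | customer
---------+---------
Notebook | Zoe     
Lamp     | Quinn   
Webcam   | Rosa    
Keyboard | Quinn   
Charger  | Zoe     
Speaker  | Mia     
Cable    | Quinn   
Pen      | Zoe     


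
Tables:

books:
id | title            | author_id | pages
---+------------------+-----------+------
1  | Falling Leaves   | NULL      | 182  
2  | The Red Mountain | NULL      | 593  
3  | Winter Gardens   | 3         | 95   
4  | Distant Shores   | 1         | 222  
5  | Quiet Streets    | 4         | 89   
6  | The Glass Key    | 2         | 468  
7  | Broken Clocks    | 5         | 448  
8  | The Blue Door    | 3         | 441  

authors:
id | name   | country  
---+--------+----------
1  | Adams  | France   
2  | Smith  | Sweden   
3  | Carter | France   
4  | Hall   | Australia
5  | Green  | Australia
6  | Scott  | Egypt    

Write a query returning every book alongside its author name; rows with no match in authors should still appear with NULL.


LEFT JOIN keeps every row from books (the left table); where author_id has no match in authors, the author columns become NULL. Walk through each book:
  - book 1 (Falling Leaves): author_id=NULL, no match -> kept with NULL
  - book 2 (The Red Mountain): author_id=NULL, no match -> kept with NULL
  - book 3 (Winter Gardens): author_id=3 -> matches Carter
  - book 4 (Distant Shores): author_id=1 -> matches Adams
  - book 5 (Quiet Streets): author_id=4 -> matches Hall
  - book 6 (The Glass Key): author_id=2 -> matches Smith
  - book 7 (Broken Clocks): author_id=5 -> matches Green
  - book 8 (The Blue Door): author_id=3 -> matches Carter
All 8 rows appear; 2 have NULL author.

SQL:
SELECT a.title, b.name AS author
FROM books a
LEFT JOIN authors b ON a.author_id = b.id

Result:
title            | author
-----------------+-------
Falling Leaves   | NULL  
The Red Mountain | NULL  
Winter Gardens   | Carter
Distant Shores   | Adams 
Quiet Streets    | Hall  
The Glass Key    | Smith 
Broken Clocks    | Green 
The Blue Door    | Carter


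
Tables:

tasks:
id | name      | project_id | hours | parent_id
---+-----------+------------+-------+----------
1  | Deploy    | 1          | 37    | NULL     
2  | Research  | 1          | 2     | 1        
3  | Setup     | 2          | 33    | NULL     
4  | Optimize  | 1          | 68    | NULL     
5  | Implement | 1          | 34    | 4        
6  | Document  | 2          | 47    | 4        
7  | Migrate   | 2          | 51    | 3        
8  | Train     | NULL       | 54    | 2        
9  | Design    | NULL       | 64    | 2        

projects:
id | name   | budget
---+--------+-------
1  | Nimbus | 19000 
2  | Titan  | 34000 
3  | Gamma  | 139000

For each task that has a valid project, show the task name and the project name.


INNER JOIN keeps only tasks rows whose project_id matches an id in projects. Walk through each task:
  - task 1 (Deploy): project_id=1 -> matches Nimbus
  - task 2 (Research): project_id=1 -> matches Nimbus
  - task 3 (Setup): project_id=2 -> matches Titan
  - task 4 (Optimize): project_id=1 -> matches Nimbus
  - task 5 (Implement): project_id=1 -> matches Nimbus
  - task 6 (Document): project_id=2 -> matches Titan
  - task 7 (Migrate): project_id=2 -> matches Titan
  - task 8 (Train): project_id=NULL, no match -> dropped
  - task 9 (Design): project_id=NULL, no match -> dropped
So 2 of 9 rows are dropped.

SQL:
SELECT a.name, b.name AS project
FROM tasks a
INNER JOIN projects b ON a.project_id = b.id

Result:
name      | project
----------+--------
Deploy    | Nimbus 
Research  | Nimbus 
Setup     | Titan  
Optimize  | Nimbus 
Implement | Nimbus 
Document  | Titan  
Migrate   | Titan  


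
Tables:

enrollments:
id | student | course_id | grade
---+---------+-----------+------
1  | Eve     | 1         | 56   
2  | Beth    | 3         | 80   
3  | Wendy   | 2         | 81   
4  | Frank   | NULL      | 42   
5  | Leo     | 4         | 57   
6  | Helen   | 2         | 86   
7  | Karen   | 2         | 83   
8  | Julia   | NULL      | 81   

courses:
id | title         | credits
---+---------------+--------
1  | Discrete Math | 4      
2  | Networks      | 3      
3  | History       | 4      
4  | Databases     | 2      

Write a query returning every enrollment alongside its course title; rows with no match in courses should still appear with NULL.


LEFT JOIN keeps every row from enrollments (the left table); where course_id has no match in courses, the course columns become NULL. Walk through each enrollment:
  - enrollment 1 (Eve): course_id=1 -> matches Discrete Math
  - enrollment 2 (Beth): course_id=3 -> matches History
  - enrollment 3 (Wendy): course_id=2 -> matches Networks
  - enrollment 4 (Frank): course_id=NULL, no match -> kept with NULL
  - enrollment 5 (Leo): course_id=4 -> matches Databases
  - enrollment 6 (Helen): course_id=2 -> matches Networks
  - enrollment 7 (Karen): course_id=2 -> matches Networks
  - enrollment 8 (Julia): course_id=NULL, no match -> kept with NULL
All 8 rows appear; 2 have NULL course.

SQL:
SELECT a.student, b.title AS course
FROM enrollments a
LEFT JOIN courses b ON a.course_id = b.id

Result:
student | course       
--------+--------------
Eve     | Discrete Math
Beth    | History      
Wendy   | Networks     
Frank   | NULL         
Leo     | Databases    
Helen   | Networks     
Karen   | Networks     
Julia   | NULL         


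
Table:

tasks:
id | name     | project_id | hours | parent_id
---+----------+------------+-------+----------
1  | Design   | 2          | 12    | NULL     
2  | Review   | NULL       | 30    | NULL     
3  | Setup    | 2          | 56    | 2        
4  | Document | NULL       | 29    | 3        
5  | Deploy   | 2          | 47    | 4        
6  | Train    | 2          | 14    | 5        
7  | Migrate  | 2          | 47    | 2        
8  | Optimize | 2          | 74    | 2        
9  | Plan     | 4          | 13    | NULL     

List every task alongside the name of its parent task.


This is a self-join: tasks is joined to a second copy of itself, matching each row's parent_id to another row's id. Use LEFT JOIN so rows with parent_id=NULL are kept.
  - task 1 (Design): parent_id=NULL -> NULL
  - task 2 (Review): parent_id=NULL -> NULL
  - task 3 (Setup): parent_id=2 -> Review
  - task 4 (Document): parent_id=3 -> Setup
  - task 5 (Deploy): parent_id=4 -> Document
  - task 6 (Train): parent_id=5 -> Deploy
  - task 7 (Migrate): parent_id=2 -> Review
  - task 8 (Optimize): parent_id=2 -> Review
  - task 9 (Plan): parent_id=NULL -> NULL

SQL:
SELECT a.name AS item, b.name AS parent
FROM tasks a
LEFT JOIN tasks b ON a.parent_id = b.id

Result:
item     | parent  
---------+---------
Design   | NULL    
Review   | NULL    
Setup    | Review  
Document | Setup   
Deploy   | Document
Train    | Deploy  
Migrate  | Review  
Optimize | Review  
Plan     | NULL    


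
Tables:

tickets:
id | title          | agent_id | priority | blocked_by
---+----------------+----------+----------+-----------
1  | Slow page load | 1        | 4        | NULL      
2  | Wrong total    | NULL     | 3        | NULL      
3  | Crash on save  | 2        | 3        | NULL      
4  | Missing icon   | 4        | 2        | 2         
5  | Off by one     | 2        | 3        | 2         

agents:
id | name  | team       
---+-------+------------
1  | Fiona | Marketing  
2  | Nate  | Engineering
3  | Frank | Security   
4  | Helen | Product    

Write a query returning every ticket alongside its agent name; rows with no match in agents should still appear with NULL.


LEFT JOIN keeps every row from tickets (the left table); where agent_id has no match in agents, the agent columns become NULL. Walk through each ticket:
  - ticket 1 (Slow page load): agent_id=1 -> matches Fiona
  - ticket 2 (Wrong total): agent_id=NULL, no match -> kept with NULL
  - ticket 3 (Crash on save): agent_id=2 -> matches Nate
  - ticket 4 (Missing icon): agent_id=4 -> matches Helen
  - ticket 5 (Off by one): agent_id=2 -> matches Nate
All 5 rows appear; 1 has NULL agent.

SQL:
SELECT a.title, b.name AS agent
FROM tickets a
LEFT JOIN agents b ON a.agent_id = b.id

Result:
title          | agent
---------------+------
Slow page load | Fiona
Wrong total    | NULL 
Crash on save  | Nate 
Missing icon   | Helen
Off by one     | Nate 


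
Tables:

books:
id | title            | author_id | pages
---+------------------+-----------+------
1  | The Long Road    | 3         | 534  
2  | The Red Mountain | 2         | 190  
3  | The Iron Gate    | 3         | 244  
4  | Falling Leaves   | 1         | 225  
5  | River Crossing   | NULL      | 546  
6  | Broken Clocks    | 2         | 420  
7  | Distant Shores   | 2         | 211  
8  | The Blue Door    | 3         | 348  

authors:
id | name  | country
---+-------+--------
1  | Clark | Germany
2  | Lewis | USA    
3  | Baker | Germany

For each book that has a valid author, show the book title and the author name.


INNER JOIN keeps only books rows whose author_id matches an id in authors. Walk through each book:
  - book 1 (The Long Road): author_id=3 -> matches Baker
  - book 2 (The Red Mountain): author_id=2 -> matches Lewis
  - book 3 (The Iron Gate): author_id=3 -> matches Baker
  - book 4 (Falling Leaves): author_id=1 -> matches Clark
  - book 5 (River Crossing): author_id=NULL, no match -> dropped
  - book 6 (Broken Clocks): author_id=2 -> matches Lewis
  - book 7 (Distant Shores): author_id=2 -> matches Lewis
  - book 8 (The Blue Door): author_id=3 -> matches Baker
So 1 of 8 rows is dropped.

SQL:
SELECT a.title, b.name AS author
FROM books a
INNER JOIN authors b ON a.author_id = b.id

Result:
title            | author
-----------------+-------
The Long Road    | Baker 
The Red Mountain | Lewis 
The Iron Gate    | Baker 
Falling Leaves   | Clark 
Broken Clocks    | Lewis 
Distant Shores   | Lewis 
The Blue Door    | Baker 


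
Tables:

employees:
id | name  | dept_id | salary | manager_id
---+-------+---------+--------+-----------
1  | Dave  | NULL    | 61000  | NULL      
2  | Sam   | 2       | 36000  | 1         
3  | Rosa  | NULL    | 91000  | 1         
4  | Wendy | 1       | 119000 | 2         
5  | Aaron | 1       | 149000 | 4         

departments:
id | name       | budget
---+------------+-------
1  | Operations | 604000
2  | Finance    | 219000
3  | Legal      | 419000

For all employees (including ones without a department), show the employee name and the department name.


LEFT JOIN keeps every row from employees (the left table); where dept_id has no match in departments, the department columns become NULL. Walk through each employee:
  - employee 1 (Dave): dept_id=NULL, no match -> kept with NULL
  - employee 2 (Sam): dept_id=2 -> matches Finance
  - employee 3 (Rosa): dept_id=NULL, no match -> kept with NULL
  - employee 4 (Wendy): dept_id=1 -> matches Operations
  - employee 5 (Aaron): dept_id=1 -> matches Operations
All 5 rows appear; 2 have NULL department.

SQL:
SELECT a.name, b.name AS department
FROM employees a
LEFT JOIN departments b ON a.dept_id = b.id

Result:
name  | department
------+-----------
Dave  | NULL      
Sam   | Finance   
Rosa  | NULL      
Wendy | Operations
Aaron | Operations


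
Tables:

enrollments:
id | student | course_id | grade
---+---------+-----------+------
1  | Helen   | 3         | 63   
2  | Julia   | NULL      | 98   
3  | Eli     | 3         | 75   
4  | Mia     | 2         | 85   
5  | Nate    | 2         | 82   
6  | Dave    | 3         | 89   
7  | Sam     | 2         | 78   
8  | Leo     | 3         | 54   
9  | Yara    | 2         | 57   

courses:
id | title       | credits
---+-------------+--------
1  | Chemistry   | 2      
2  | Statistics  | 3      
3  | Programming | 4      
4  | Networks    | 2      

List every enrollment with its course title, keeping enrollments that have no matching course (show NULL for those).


LEFT JOIN keeps every row from enrollments (the left table); where course_id has no match in courses, the course columns become NULL. Walk through each enrollment:
  - enrollment 1 (Helen): course_id=3 -> matches Programming
  - enrollment 2 (Julia): course_id=NULL, no match -> kept with NULL
  - enrollment 3 (Eli): course_id=3 -> matches Programming
  - enrollment 4 (Mia): course_id=2 -> matches Statistics
  - enrollment 5 (Nate): course_id=2 -> matches Statistics
  - enrollment 6 (Dave): course_id=3 -> matches Programming
  - enrollment 7 (Sam): course_id=2 -> matches Statistics
  - enrollment 8 (Leo): course_id=3 -> matches Programming
  - enrollment 9 (Yara): course_id=2 -> matches Statistics
All 9 rows appear; 1 has NULL course.

SQL:
SELECT a.student, b.title AS course
FROM enrollments a
LEFT JOIN courses b ON a.course_id = b.id

Result:
student | course     
--------+------------
Helen   | Programming
Julia   | NULL       
Eli     | Programming
Mia     | Statistics 
Nate    | Statistics 
Dave    | Programming
Sam     | Statistics 
Leo     | Programming
Yara    | Statistics 


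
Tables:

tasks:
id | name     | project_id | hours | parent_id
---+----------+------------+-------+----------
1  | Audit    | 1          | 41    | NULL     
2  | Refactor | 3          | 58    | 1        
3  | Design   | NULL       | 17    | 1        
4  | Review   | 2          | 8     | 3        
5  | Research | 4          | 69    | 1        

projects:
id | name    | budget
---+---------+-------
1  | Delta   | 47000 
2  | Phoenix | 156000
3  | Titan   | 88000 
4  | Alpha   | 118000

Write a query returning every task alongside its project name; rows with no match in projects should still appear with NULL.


LEFT JOIN keeps every row from tasks (the left table); where project_id has no match in projects, the project columns become NULL. Walk through each task:
  - task 1 (Audit): project_id=1 -> matches Delta
  - task 2 (Refactor): project_id=3 -> matches Titan
  - task 3 (Design): project_id=NULL, no match -> kept with NULL
  - task 4 (Review): project_id=2 -> matches Phoenix
  - task 5 (Research): project_id=4 -> matches Alpha
All 5 rows appear; 1 has NULL project.

SQL:
SELECT a.name, b.name AS project
FROM tasks a
LEFT JOIN projects b ON a.project_id = b.id

Result:
name     | project
---------+--------
Audit    | Delta  
Refactor | Titan  
Design   | NULL   
Review   | Phoenix
Research | Alpha  


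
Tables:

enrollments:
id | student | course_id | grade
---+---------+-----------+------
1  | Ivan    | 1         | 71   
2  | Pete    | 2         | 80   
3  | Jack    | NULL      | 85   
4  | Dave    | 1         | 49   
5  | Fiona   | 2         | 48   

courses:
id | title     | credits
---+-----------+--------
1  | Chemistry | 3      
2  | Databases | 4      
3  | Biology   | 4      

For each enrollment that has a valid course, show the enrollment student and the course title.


INNER JOIN keeps only enrollments rows whose course_id matches an id in courses. Walk through each enrollment:
  - enrollment 1 (Ivan): course_id=1 -> matches Chemistry
  - enrollment 2 (Pete): course_id=2 -> matches Databases
  - enrollment 3 (Jack): course_id=NULL, no match -> dropped
  - enrollment 4 (Dave): course_id=1 -> matches Chemistry
  - enrollment 5 (Fiona): course_id=2 -> matches Databases
So 1 of 5 rows is dropped.

SQL:
SELECT a.student, b.title AS course
FROM enrollments a
INNER JOIN courses b ON a.course_id = b.id

Result:
student | course   
--------+----------
Ivan    | Chemistry
Pete    | Databases
Dave    | Chemistry
Fiona   | Databases


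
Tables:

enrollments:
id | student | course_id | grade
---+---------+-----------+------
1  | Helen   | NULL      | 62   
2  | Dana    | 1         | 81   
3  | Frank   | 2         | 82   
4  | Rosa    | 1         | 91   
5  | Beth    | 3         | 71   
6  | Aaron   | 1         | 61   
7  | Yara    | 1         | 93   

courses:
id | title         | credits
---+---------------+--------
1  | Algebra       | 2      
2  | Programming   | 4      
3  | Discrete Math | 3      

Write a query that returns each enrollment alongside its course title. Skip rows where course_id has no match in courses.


INNER JOIN keeps only enrollments rows whose course_id matches an id in courses. Walk through each enrollment:
  - enrollment 1 (Helen): course_id=NULL, no match -> dropped
  - enrollment 2 (Dana): course_id=1 -> matches Algebra
  - enrollment 3 (Frank): course_id=2 -> matches Programming
  - enrollment 4 (Rosa): course_id=1 -> matches Algebra
  - enrollment 5 (Beth): course_id=3 -> matches Discrete Math
  - enrollment 6 (Aaron): course_id=1 -> matches Algebra
  - enrollment 7 (Yara): course_id=1 -> matches Algebra
So 1 of 7 rows is dropped.

SQL:
SELECT a.student, b.title AS course
FROM enrollments a
INNER JOIN courses b ON a.course_id = b.id

Result:
student | course       
--------+--------------
Dana    | Algebra      
Frank   | Programming  
Rosa    | Algebra      
Beth    | Discrete Math
Aaron   | Algebra      
Yara    | Algebra      


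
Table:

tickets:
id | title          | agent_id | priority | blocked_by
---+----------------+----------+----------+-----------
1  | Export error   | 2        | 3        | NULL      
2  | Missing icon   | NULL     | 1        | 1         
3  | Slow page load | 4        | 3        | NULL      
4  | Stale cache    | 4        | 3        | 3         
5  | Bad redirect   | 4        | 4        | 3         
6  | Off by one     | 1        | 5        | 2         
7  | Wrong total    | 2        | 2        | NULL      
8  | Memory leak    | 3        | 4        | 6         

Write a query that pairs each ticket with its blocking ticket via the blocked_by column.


This is a self-join: tickets is joined to a second copy of itself, matching each row's blocked_by to another row's id. Use LEFT JOIN so rows with blocked_by=NULL are kept.
  - ticket 1 (Export error): blocked_by=NULL -> NULL
  - ticket 2 (Missing icon): blocked_by=1 -> Export error
  - ticket 3 (Slow page load): blocked_by=NULL -> NULL
  - ticket 4 (Stale cache): blocked_by=3 -> Slow page load
  - ticket 5 (Bad redirect): blocked_by=3 -> Slow page load
  - ticket 6 (Off by one): blocked_by=2 -> Missing icon
  - ticket 7 (Wrong total): blocked_by=NULL -> NULL
  - ticket 8 (Memory leak): blocked_by=6 -> Off by one

SQL:
SELECT a.title AS item, b.title AS blocked_by
FROM tickets a
LEFT JOIN tickets b ON a.blocked_by = b.id

Result:
item           | blocked_by    
---------------+---------------
Export error   | NULL          
Missing icon   | Export error  
Slow page load | NULL          
Stale cache    | Slow page load
Bad redirect   | Slow page load
Off by one     | Missing icon  
Wrong total    | NULL          
Memory leak    | Off by one    


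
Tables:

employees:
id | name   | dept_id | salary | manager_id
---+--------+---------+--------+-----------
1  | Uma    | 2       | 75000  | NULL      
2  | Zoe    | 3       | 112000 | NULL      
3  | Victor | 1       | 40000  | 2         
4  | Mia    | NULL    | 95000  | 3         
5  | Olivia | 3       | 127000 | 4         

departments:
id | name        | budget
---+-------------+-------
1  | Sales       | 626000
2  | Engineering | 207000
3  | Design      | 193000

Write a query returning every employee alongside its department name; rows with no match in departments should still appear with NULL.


LEFT JOIN keeps every row from employees (the left table); where dept_id has no match in departments, the department columns become NULL. Walk through each employee:
  - employee 1 (Uma): dept_id=2 -> matches Engineering
  - employee 2 (Zoe): dept_id=3 -> matches Design
  - employee 3 (Victor): dept_id=1 -> matches Sales
  - employee 4 (Mia): dept_id=NULL, no match -> kept with NULL
  - employee 5 (Olivia): dept_id=3 -> matches Design
All 5 rows appear; 1 has NULL department.

SQL:
SELECT a.name, b.name AS department
FROM employees a
LEFT JOIN departments b ON a.dept_id = b.id

Result:
name   | department 
-------+------------
Uma    | Engineering
Zoe    | Design     
Victor | Sales      
Mia    | NULL       
Olivia | Design     


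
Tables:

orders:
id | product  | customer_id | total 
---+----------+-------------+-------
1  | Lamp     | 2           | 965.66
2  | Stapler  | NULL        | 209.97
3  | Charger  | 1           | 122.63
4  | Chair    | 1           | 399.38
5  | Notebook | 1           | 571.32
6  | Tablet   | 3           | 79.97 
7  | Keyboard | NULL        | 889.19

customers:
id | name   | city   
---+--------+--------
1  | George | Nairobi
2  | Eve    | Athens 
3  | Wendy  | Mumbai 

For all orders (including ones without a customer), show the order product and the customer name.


LEFT JOIN keeps every row from orders (the left table); where customer_id has no match in customers, the customer columns become NULL. Walk through each order:
  - order 1 (Lamp): customer_id=2 -> matches Eve
  - order 2 (Stapler): customer_id=NULL, no match -> kept with NULL
  - order 3 (Charger): customer_id=1 -> matches George
  - order 4 (Chair): customer_id=1 -> matches George
  - order 5 (Notebook): customer_id=1 -> matches George
  - order 6 (Tablet): customer_id=3 -> matches Wendy
  - order 7 (Keyboard): customer_id=NULL, no match -> kept with NULL
All 7 rows appear; 2 have NULL customer.

SQL:
SELECT a.product, b.name AS customer
FROM orders a
LEFT JOIN customers b ON a.customer_id = b.id

Result:
product  | customer
---------+---------
Lamp     | Eve     
Stapler  | NULL    
Charger  | George  
Chair    | George  
Notebook | George  
Tablet   | Wendy   
Keyboard | NULL    


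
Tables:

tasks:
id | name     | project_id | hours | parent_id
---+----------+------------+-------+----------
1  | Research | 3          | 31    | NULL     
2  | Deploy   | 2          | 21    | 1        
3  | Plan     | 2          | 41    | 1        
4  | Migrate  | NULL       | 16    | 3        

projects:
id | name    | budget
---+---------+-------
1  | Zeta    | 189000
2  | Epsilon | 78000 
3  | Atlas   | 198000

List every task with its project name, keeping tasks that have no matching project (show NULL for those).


LEFT JOIN keeps every row from tasks (the left table); where project_id has no match in projects, the project columns become NULL. Walk through each task:
  - task 1 (Research): project_id=3 -> matches Atlas
  - task 2 (Deploy): project_id=2 -> matches Epsilon
  - task 3 (Plan): project_id=2 -> matches Epsilon
  - task 4 (Migrate): project_id=NULL, no match -> kept with NULL
All 4 rows appear; 1 has NULL project.

SQL:
SELECT a.name, b.name AS project
FROM tasks a
LEFT JOIN projects b ON a.project_id = b.id

Result:
name     | project
---------+--------
Research | Atlas  
Deploy   | Epsilon
Plan     | Epsilon
Migrate  | NULL   


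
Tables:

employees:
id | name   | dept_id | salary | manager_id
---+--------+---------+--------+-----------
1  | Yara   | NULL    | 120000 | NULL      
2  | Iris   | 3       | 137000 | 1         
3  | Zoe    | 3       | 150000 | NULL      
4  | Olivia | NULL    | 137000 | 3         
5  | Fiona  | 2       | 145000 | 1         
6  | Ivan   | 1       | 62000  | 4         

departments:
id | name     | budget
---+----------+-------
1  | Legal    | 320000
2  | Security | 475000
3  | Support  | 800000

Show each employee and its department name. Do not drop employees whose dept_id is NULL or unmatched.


LEFT JOIN keeps every row from employees (the left table); where dept_id has no match in departments, the department columns become NULL. Walk through each employee:
  - employee 1 (Yara): dept_id=NULL, no match -> kept with NULL
  - employee 2 (Iris): dept_id=3 -> matches Support
  - employee 3 (Zoe): dept_id=3 -> matches Support
  - employee 4 (Olivia): dept_id=NULL, no match -> kept with NULL
  - employee 5 (Fiona): dept_id=2 -> matches Security
  - employee 6 (Ivan): dept_id=1 -> matches Legal
All 6 rows appear; 2 have NULL department.

SQL:
SELECT a.name, b.name AS department
FROM employees a
LEFT JOIN departments b ON a.dept_id = b.id

Result:
name   | department
-------+-----------
Yara   | NULL      
Iris   | Support   
Zoe    | Support   
Olivia | NULL      
Fiona  | Security  
Ivan   | Legal     


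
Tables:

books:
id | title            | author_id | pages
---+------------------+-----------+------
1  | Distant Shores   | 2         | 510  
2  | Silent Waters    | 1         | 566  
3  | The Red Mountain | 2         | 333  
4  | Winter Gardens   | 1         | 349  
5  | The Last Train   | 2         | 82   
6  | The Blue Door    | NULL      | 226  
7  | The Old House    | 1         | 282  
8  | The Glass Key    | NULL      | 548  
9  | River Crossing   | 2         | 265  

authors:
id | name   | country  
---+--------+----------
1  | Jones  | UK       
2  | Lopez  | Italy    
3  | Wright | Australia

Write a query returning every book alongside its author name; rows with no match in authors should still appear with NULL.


LEFT JOIN keeps every row from books (the left table); where author_id has no match in authors, the author columns become NULL. Walk through each book:
  - book 1 (Distant Shores): author_id=2 -> matches Lopez
  - book 2 (Silent Waters): author_id=1 -> matches Jones
  - book 3 (The Red Mountain): author_id=2 -> matches Lopez
  - book 4 (Winter Gardens): author_id=1 -> matches Jones
  - book 5 (The Last Train): author_id=2 -> matches Lopez
  - book 6 (The Blue Door): author_id=NULL, no match -> kept with NULL
  - book 7 (The Old House): author_id=1 -> matches Jones
  - book 8 (The Glass Key): author_id=NULL, no match -> kept with NULL
  - book 9 (River Crossing): author_id=2 -> matches Lopez
All 9 rows appear; 2 have NULL author.

SQL:
SELECT a.title, b.name AS author
FROM books a
LEFT JOIN authors b ON a.author_id = b.id

Result:
title            | author
-----------------+-------
Distant Shores   | Lopez 
Silent Waters    | Jones 
The Red Mountain | Lopez 
Winter Gardens   | Jones 
The Last Train   | Lopez 
The Blue Door    | NULL  
The Old House    | Jones 
The Glass Key    | NULL  
River Crossing   | Lopez 


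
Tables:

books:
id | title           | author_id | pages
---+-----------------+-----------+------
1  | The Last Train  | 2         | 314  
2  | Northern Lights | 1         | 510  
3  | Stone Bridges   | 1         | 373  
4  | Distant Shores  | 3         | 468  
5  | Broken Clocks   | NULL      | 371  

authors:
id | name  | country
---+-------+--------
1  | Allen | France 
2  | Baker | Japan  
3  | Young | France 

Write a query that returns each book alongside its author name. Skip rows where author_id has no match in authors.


INNER JOIN keeps only books rows whose author_id matches an id in authors. Walk through each book:
  - book 1 (The Last Train): author_id=2 -> matches Baker
  - book 2 (Northern Lights): author_id=1 -> matches Allen
  - book 3 (Stone Bridges): author_id=1 -> matches Allen
  - book 4 (Distant Shores): author_id=3 -> matches Young
  - book 5 (Broken Clocks): author_id=NULL, no match -> dropped
So 1 of 5 rows is dropped.

SQL:
SELECT a.title, b.name AS author
FROM books a
INNER JOIN authors b ON a.author_id = b.id

Result:
title           | author
----------------+-------
The Last Train  | Baker 
Northern Lights | Allen 
Stone Bridges   | Allen 
Distant Shores  | Young 


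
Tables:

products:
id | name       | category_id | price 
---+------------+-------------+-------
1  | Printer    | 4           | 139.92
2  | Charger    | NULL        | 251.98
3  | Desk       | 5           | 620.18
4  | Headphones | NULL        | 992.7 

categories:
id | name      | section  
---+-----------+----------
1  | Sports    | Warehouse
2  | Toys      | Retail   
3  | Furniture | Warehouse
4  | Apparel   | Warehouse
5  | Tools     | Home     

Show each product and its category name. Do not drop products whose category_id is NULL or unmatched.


LEFT JOIN keeps every row from products (the left table); where category_id has no match in categories, the category columns become NULL. Walk through each product:
  - product 1 (Printer): category_id=4 -> matches Apparel
  - product 2 (Charger): category_id=NULL, no match -> kept with NULL
  - product 3 (Desk): category_id=5 -> matches Tools
  - product 4 (Headphones): category_id=NULL, no match -> kept with NULL
All 4 rows appear; 2 have NULL category.

SQL:
SELECT a.name, b.name AS category
FROM products a
LEFT JOIN categories b ON a.category_id = b.id

Result:
name       | category
-----------+---------
Printer    | Apparel 
Charger    | NULL    
Desk       | Tools   
Headphones | NULL    


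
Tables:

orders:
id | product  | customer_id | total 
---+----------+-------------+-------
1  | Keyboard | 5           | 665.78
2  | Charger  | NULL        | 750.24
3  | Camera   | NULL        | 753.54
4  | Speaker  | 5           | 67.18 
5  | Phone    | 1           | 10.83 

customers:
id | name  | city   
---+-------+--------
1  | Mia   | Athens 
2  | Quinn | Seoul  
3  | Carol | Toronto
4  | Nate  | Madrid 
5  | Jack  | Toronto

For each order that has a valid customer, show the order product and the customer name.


INNER JOIN keeps only orders rows whose customer_id matches an id in customers. Walk through each order:
  - order 1 (Keyboard): customer_id=5 -> matches Jack
  - order 2 (Charger): customer_id=NULL, no match -> dropped
  - order 3 (Camera): customer_id=NULL, no match -> dropped
  - order 4 (Speaker): customer_id=5 -> matches Jack
  - order 5 (Phone): customer_id=1 -> matches Mia
So 2 of 5 rows are dropped.

SQL:
SELECT a.product, b.name AS customer
FROM orders a
INNER JOIN customers b ON a.customer_id = b.id

Result:
product  | customer
---------+---------
Keyboard | Jack    
Speaker  | Jack    
Phone    | Mia     


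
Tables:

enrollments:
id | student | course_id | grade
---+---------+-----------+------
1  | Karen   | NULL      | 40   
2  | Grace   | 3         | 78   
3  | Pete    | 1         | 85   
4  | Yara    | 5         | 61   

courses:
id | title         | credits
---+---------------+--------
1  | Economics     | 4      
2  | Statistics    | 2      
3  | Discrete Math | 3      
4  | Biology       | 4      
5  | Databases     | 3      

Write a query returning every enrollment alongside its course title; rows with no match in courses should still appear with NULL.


LEFT JOIN keeps every row from enrollments (the left table); where course_id has no match in courses, the course columns become NULL. Walk through each enrollment:
  - enrollment 1 (Karen): course_id=NULL, no match -> kept with NULL
  - enrollment 2 (Grace): course_id=3 -> matches Discrete Math
  - enrollment 3 (Pete): course_id=1 -> matches Economics
  - enrollment 4 (Yara): course_id=5 -> matches Databases
All 4 rows appear; 1 has NULL course.

SQL:
SELECT a.student, b.title AS course
FROM enrollments a
LEFT JOIN courses b ON a.course_id = b.id

Result:
student | course       
--------+--------------
Karen   | NULL         
Grace   | Discrete Math
Pete    | Economics    
Yara    | Databases    


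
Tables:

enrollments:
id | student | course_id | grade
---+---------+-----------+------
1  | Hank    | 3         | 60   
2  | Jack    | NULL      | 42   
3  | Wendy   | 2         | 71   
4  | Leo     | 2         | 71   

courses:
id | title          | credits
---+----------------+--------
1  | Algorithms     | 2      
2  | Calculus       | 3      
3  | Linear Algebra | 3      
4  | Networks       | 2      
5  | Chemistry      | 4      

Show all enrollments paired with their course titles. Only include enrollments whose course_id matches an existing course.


INNER JOIN keeps only enrollments rows whose course_id matches an id in courses. Walk through each enrollment:
  - enrollment 1 (Hank): course_id=3 -> matches Linear Algebra
  - enrollment 2 (Jack): course_id=NULL, no match -> dropped
  - enrollment 3 (Wendy): course_id=2 -> matches Calculus
  - enrollment 4 (Leo): course_id=2 -> matches Calculus
So 1 of 4 rows is dropped.

SQL:
SELECT a.student, b.title AS course
FROM enrollments a
INNER JOIN courses b ON a.course_id = b.id

Result:
student | course        
--------+---------------
Hank    | Linear Algebra
Wendy   | Calculus      
Leo     | Calculus      


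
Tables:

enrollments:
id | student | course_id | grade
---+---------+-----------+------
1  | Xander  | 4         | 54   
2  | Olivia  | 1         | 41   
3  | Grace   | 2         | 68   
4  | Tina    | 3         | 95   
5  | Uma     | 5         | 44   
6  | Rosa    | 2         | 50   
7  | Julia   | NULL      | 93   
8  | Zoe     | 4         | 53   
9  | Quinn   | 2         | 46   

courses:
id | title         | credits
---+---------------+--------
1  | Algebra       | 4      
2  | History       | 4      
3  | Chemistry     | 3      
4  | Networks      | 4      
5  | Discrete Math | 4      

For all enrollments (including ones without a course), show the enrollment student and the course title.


LEFT JOIN keeps every row from enrollments (the left table); where course_id has no match in courses, the course columns become NULL. Walk through each enrollment:
  - enrollment 1 (Xander): course_id=4 -> matches Networks
  - enrollment 2 (Olivia): course_id=1 -> matches Algebra
  - enrollment 3 (Grace): course_id=2 -> matches History
  - enrollment 4 (Tina): course_id=3 -> matches Chemistry
  - enrollment 5 (Uma): course_id=5 -> matches Discrete Math
  - enrollment 6 (Rosa): course_id=2 -> matches History
  - enrollment 7 (Julia): course_id=NULL, no match -> kept with NULL
  - enrollment 8 (Zoe): course_id=4 -> matches Networks
  - enrollment 9 (Quinn): course_id=2 -> matches History
All 9 rows appear; 1 has NULL course.

SQL:
SELECT a.student, b.title AS course
FROM enrollments a
LEFT JOIN courses b ON a.course_id = b.id

Result:
student | course       
--------+--------------
Xander  | Networks     
Olivia  | Algebra      
Grace   | History      
Tina    | Chemistry    
Uma     | Discrete Math
Rosa    | History      
Julia   | NULL         
Zoe     | Networks     
Quinn   | History      


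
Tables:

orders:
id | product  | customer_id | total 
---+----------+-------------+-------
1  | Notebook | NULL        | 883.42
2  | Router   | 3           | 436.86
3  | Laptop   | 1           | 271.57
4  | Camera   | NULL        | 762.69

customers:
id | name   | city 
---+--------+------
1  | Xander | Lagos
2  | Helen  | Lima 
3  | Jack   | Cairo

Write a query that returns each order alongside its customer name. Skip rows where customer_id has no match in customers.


INNER JOIN keeps only orders rows whose customer_id matches an id in customers. Walk through each order:
  - order 1 (Notebook): customer_id=NULL, no match -> dropped
  - order 2 (Router): customer_id=3 -> matches Jack
  - order 3 (Laptop): customer_id=1 -> matches Xander
  - order 4 (Camera): customer_id=NULL, no match -> dropped
So 2 of 4 rows are dropped.

SQL:
SELECT a.product, b.name AS customer
FROM orders a
INNER JOIN customers b ON a.customer_id = b.id

Result:
product | customer
--------+---------
Router  | Jack    
Laptop  | Xander  


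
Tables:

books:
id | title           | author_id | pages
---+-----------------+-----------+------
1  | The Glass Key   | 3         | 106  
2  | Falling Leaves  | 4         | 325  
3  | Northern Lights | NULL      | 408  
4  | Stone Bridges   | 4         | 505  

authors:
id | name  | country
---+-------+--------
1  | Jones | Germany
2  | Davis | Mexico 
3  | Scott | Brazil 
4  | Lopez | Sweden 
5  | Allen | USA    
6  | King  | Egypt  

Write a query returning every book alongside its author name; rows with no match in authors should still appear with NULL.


LEFT JOIN keeps every row from books (the left table); where author_id has no match in authors, the author columns become NULL. Walk through each book:
  - book 1 (The Glass Key): author_id=3 -> matches Scott
  - book 2 (Falling Leaves): author_id=4 -> matches Lopez
  - book 3 (Northern Lights): author_id=NULL, no match -> kept with NULL
  - book 4 (Stone Bridges): author_id=4 -> matches Lopez
All 4 rows appear; 1 has NULL author.

SQL:
SELECT a.title, b.name AS author
FROM books a
LEFT JOIN authors b ON a.author_id = b.id

Result:
title           | author
----------------+-------
The Glass Key   | Scott 
Falling Leaves  | Lopez 
Northern Lights | NULL  
Stone Bridges   | Lopez 


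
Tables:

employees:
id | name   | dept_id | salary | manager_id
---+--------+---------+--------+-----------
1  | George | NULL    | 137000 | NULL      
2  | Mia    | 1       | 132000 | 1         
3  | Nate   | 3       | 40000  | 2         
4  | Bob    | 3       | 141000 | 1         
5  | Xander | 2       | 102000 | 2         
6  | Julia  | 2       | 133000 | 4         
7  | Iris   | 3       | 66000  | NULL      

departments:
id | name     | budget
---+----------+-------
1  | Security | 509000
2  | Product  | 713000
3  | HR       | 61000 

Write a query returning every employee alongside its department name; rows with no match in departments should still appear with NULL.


LEFT JOIN keeps every row from employees (the left table); where dept_id has no match in departments, the department columns become NULL. Walk through each employee:
  - employee 1 (George): dept_id=NULL, no match -> kept with NULL
  - employee 2 (Mia): dept_id=1 -> matches Security
  - employee 3 (Nate): dept_id=3 -> matches HR
  - employee 4 (Bob): dept_id=3 -> matches HR
  - employee 5 (Xander): dept_id=2 -> matches Product
  - employee 6 (Julia): dept_id=2 -> matches Product
  - employee 7 (Iris): dept_id=3 -> matches HR
All 7 rows appear; 1 has NULL department.

SQL:
SELECT a.name, b.name AS department
FROM employees a
LEFT JOIN departments b ON a.dept_id = b.id

Result:
name   | department
-------+-----------
George | NULL      
Mia    | Security  
Nate   | HR        
Bob    | HR        
Xander | Product   
Julia  | Product   
Iris   | HR        
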